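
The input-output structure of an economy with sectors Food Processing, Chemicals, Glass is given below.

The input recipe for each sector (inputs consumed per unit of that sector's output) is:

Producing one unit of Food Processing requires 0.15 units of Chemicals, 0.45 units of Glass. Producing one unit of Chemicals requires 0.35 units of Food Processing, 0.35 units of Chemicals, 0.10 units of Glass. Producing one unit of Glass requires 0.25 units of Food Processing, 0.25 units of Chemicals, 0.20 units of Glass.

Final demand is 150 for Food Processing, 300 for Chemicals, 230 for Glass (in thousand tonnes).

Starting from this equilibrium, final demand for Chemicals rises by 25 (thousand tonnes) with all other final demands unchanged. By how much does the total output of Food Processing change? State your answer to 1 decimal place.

I − A =
  [   1.00    -0.35    -0.25]
  [  -0.15     0.65    -0.25]
  [  -0.45    -0.10     0.80]
Cofactors of I−A, C_ij = (−1)^(i+j)·(minor ij) (rows/columns in the sector order above):
  C_11 = (0.65)(0.80) − (-0.25)(-0.10) = 0.4950
  C_12 = −[(-0.15)(0.80) − (-0.25)(-0.45)] = 0.2325
  C_13 = (-0.15)(-0.10) − (0.65)(-0.45) = 0.3075
  C_21 = −[(-0.35)(0.80) − (-0.25)(-0.10)] = 0.3050
  C_22 = (1.00)(0.80) − (-0.25)(-0.45) = 0.6875
  C_23 = −[(1.00)(-0.10) − (-0.35)(-0.45)] = 0.2575
  C_31 = (-0.35)(-0.25) − (-0.25)(0.65) = 0.2500
  C_32 = −[(1.00)(-0.25) − (-0.25)(-0.15)] = 0.2875
  C_33 = (1.00)(0.65) − (-0.35)(-0.15) = 0.5975
det(I−A) = Σ_j (I−A)_1j·C_1j = (1.00)(0.4950) + (-0.35)(0.2325) + (-0.25)(0.3075) = 0.33675
adj(I−A) = Cᵀ =
  [ 0.4950   0.3050   0.2500]
  [ 0.2325   0.6875   0.2875]
  [ 0.3075   0.2575   0.5975]
(I − A)⁻¹ = adj(I−A) / det(I−A) ≈
  [   1.4699     0.9057     0.7424]
  [   0.6904     2.0416     0.8537]
  [   0.9131     0.7647     1.7743]
Δx = (I − A)⁻¹ Δd with Δd having +25 in the Chemicals component and 0 elsewhere.
So Δx_1 = L_12 · (+25), where L_12 = adj(I−A)_12 / det(I−A) = 0.3050 / 0.33675.
Δx_1 = 0.3050 × (+25) / 0.33675 = 7.625 / 0.33675 ≈ 22.6.

Δx_1 = 22.6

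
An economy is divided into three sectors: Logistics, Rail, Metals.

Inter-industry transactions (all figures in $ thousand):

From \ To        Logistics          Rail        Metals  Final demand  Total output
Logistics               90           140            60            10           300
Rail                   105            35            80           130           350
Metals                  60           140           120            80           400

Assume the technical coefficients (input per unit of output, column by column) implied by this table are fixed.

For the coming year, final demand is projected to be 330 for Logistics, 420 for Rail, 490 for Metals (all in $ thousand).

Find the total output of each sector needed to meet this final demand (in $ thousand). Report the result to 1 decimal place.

x_L = 1926.7, x_R = 1711.1, x_M = 2228.3

Technical coefficients a_ij = z_ij / X_j:
  a_LL = 90/300 = 0.30, a_RL = 105/300 = 0.35, a_ML = 60/300 = 0.20
  a_LR = 140/350 = 0.40, a_RR = 35/350 = 0.10, a_MR = 140/350 = 0.40
  a_LM = 60/400 = 0.15, a_RM = 80/400 = 0.20, a_MM = 120/400 = 0.30
I − A =
  [   0.70    -0.40    -0.15]
  [  -0.35     0.90    -0.20]
  [  -0.20    -0.40     0.70]
Cofactors of I−A, C_ij = (−1)^(i+j)·(minor ij) (rows/columns in the sector order above):
  C_11 = (0.90)(0.70) − (-0.20)(-0.40) = 0.5500
  C_12 = −[(-0.35)(0.70) − (-0.20)(-0.20)] = 0.2850
  C_13 = (-0.35)(-0.40) − (0.90)(-0.20) = 0.3200
  C_21 = −[(-0.40)(0.70) − (-0.15)(-0.40)] = 0.3400
  C_22 = (0.70)(0.70) − (-0.15)(-0.20) = 0.4600
  C_23 = −[(0.70)(-0.40) − (-0.40)(-0.20)] = 0.3600
  C_31 = (-0.40)(-0.20) − (-0.15)(0.90) = 0.2150
  C_32 = −[(0.70)(-0.20) − (-0.15)(-0.35)] = 0.1925
  C_33 = (0.70)(0.90) − (-0.40)(-0.35) = 0.4900
det(I−A) = Σ_j (I−A)_1j·C_1j = (0.70)(0.5500) + (-0.40)(0.2850) + (-0.15)(0.3200) = 0.2230
adj(I−A) = Cᵀ =
  [ 0.5500   0.3400   0.2150]
  [ 0.2850   0.4600   0.1925]
  [ 0.3200   0.3600   0.4900]
(I − A)⁻¹ = adj(I−A) / det(I−A) ≈
  [   2.4664     1.5247     0.9641]
  [   1.2780     2.0628     0.8632]
  [   1.4350     1.6143     2.1973]
x = (I − A)⁻¹ d = adj(I−A)·d / det(I−A), with det(I−A) = 0.2230:
  x_L = (0.5500·330 + 0.3400·420 + 0.2150·490) / 0.2230 = 429.65 / 0.2230 ≈ 1926.7
  x_R = (0.2850·330 + 0.4600·420 + 0.1925·490) / 0.2230 = 381.575 / 0.2230 ≈ 1711.1
  x_M = (0.3200·330 + 0.3600·420 + 0.4900·490) / 0.2230 = 496.90 / 0.2230 ≈ 2228.3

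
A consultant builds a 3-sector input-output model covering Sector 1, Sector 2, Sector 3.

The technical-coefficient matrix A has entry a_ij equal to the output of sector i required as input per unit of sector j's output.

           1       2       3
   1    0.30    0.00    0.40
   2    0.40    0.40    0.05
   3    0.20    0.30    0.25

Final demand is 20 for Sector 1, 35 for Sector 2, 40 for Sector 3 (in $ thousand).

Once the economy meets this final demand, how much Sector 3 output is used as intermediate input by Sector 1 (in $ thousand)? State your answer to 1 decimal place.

z_31 = 21.6

I − A =
  [   0.70     0.00    -0.40]
  [  -0.40     0.60    -0.05]
  [  -0.20    -0.30     0.75]
Cofactors of I−A, C_ij = (−1)^(i+j)·(minor ij) (rows/columns in the sector order above):
  C_11 = (0.60)(0.75) − (-0.05)(-0.30) = 0.4350
  C_12 = −[(-0.40)(0.75) − (-0.05)(-0.20)] = 0.3100
  C_13 = (-0.40)(-0.30) − (0.60)(-0.20) = 0.2400
  C_21 = −[(0.00)(0.75) − (-0.40)(-0.30)] = 0.1200
  C_22 = (0.70)(0.75) − (-0.40)(-0.20) = 0.4450
  C_23 = −[(0.70)(-0.30) − (0.00)(-0.20)] = 0.2100
  C_31 = (0.00)(-0.05) − (-0.40)(0.60) = 0.2400
  C_32 = −[(0.70)(-0.05) − (-0.40)(-0.40)] = 0.1950
  C_33 = (0.70)(0.60) − (0.00)(-0.40) = 0.4200
det(I−A) = Σ_j (I−A)_1j·C_1j = (0.70)(0.4350) + (0.00)(0.3100) + (-0.40)(0.2400) = 0.2085
adj(I−A) = Cᵀ =
  [ 0.4350   0.1200   0.2400]
  [ 0.3100   0.4450   0.1950]
  [ 0.2400   0.2100   0.4200]
(I − A)⁻¹ = adj(I−A) / det(I−A) ≈
  [   2.0863     0.5755     1.1511]
  [   1.4868     2.1343     0.9353]
  [   1.1511     1.0072     2.0144]
First solve x = (I − A)⁻¹ d = adj(I−A)·d / det(I−A); in particular x_1 = (0.4350·20 + 0.1200·35 + 0.2400·40) / 0.2085 = 22.50 / 0.2085 ≈ 107.914.
Intermediate flow from 3 to 1: z_31 = a_31 · x_1 = 0.20 × 22.50 / 0.2085 = 4.50 / 0.2085 ≈ 21.6.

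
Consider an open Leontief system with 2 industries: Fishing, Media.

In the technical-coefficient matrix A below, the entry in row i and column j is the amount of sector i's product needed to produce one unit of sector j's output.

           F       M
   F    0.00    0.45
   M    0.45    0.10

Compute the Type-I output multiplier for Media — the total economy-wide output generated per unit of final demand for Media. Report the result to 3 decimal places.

I − A =
  [   1.00    -0.45]
  [  -0.45     0.90]
det(I−A) = (1.00)(0.90) − (-0.45)(-0.45) = 0.6975
adj(I−A) = [[0.90, 0.45], [0.45, 1.00]]
(I − A)⁻¹ = adj(I−A) / det(I−A) ≈
  [   1.2903     0.6452]
  [   0.6452     1.4337]
The output multiplier for sector j is the column-j sum of the Leontief inverse (I − A)⁻¹ = adj(I−A) / det(I−A).
Column M of adj(I−A): (0.45, 1.00); det(I−A) = 0.6975.
m_M = (0.45 + 1.00) / 0.6975 = 1.45 / 0.6975 ≈ 2.079.

m_M = 2.079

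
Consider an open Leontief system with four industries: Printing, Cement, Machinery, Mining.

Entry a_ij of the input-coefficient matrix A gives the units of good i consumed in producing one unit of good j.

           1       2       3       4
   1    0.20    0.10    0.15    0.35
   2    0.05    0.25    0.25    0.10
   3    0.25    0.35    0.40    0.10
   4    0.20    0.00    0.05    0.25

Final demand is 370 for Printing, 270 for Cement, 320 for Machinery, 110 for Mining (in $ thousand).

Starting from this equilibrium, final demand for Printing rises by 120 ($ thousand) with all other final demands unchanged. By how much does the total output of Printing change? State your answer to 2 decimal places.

Δx_1 = 214.48

I − A =
  [   0.80    -0.10    -0.15    -0.35]
  [  -0.05     0.75    -0.25    -0.10]
  [  -0.25    -0.35     0.60    -0.10]
  [  -0.20     0.00    -0.05     0.75]
Compute the cofactors C_ij = (−1)^(i+j)·(3×3 minor ij) of I−A; the adjugate is their transpose:
adj(I−A) = Cᵀ =
  [ 0.266375   0.090000   0.116750   0.151875]
  [ 0.087375   0.278500   0.146000   0.097375]
  [ 0.175750   0.206250   0.391750   0.161750]
  [ 0.082750   0.037750   0.057250   0.250000]
det(I−A) = Σ_j (I−A)_1j·C_1j = (0.80)(0.266375) + (-0.10)(0.087375) + (-0.15)(0.175750) + (-0.35)(0.082750) = 0.1490375
(I − A)⁻¹ = adj(I−A) / det(I−A) ≈
  [   1.7873     0.6039     0.7834     1.0190]
  [   0.5863     1.8687     0.9796     0.6534]
  [   1.1792     1.3839     2.6285     1.0853]
  [   0.5552     0.2533     0.3841     1.6774]
Δx = (I − A)⁻¹ Δd with Δd having +120 in the Printing component and 0 elsewhere.
So Δx_1 = L_11 · (+120), where L_11 = adj(I−A)_11 / det(I−A) = 0.266375 / 0.1490375.
Δx_1 = 0.266375 × (+120) / 0.1490375 = 31.965 / 0.1490375 ≈ 214.48.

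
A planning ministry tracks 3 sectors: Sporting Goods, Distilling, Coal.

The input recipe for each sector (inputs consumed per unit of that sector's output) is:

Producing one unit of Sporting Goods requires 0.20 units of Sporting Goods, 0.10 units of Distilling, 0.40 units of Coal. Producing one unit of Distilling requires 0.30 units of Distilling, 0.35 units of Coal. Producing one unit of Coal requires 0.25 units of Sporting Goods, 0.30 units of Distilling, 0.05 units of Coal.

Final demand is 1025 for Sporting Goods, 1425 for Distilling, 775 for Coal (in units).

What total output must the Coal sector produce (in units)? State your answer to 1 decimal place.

I − A =
  [   0.80     0.00    -0.25]
  [  -0.10     0.70    -0.30]
  [  -0.40    -0.35     0.95]
Cofactors of I−A, C_ij = (−1)^(i+j)·(minor ij) (rows/columns in the sector order above):
  C_11 = (0.70)(0.95) − (-0.30)(-0.35) = 0.5600
  C_12 = −[(-0.10)(0.95) − (-0.30)(-0.40)] = 0.2150
  C_13 = (-0.10)(-0.35) − (0.70)(-0.40) = 0.3150
  C_21 = −[(0.00)(0.95) − (-0.25)(-0.35)] = 0.0875
  C_22 = (0.80)(0.95) − (-0.25)(-0.40) = 0.6600
  C_23 = −[(0.80)(-0.35) − (0.00)(-0.40)] = 0.2800
  C_31 = (0.00)(-0.30) − (-0.25)(0.70) = 0.1750
  C_32 = −[(0.80)(-0.30) − (-0.25)(-0.10)] = 0.2650
  C_33 = (0.80)(0.70) − (0.00)(-0.10) = 0.5600
det(I−A) = Σ_j (I−A)_1j·C_1j = (0.80)(0.5600) + (0.00)(0.2150) + (-0.25)(0.3150) = 0.36925
adj(I−A) = Cᵀ =
  [ 0.5600   0.0875   0.1750]
  [ 0.2150   0.6600   0.2650]
  [ 0.3150   0.2800   0.5600]
(I − A)⁻¹ = adj(I−A) / det(I−A) ≈
  [   1.5166     0.2370     0.4739]
  [   0.5823     1.7874     0.7177]
  [   0.8531     0.7583     1.5166]
x = (I − A)⁻¹ d = adj(I−A)·d / det(I−A), with det(I−A) = 0.36925:
  x_1 = (0.5600·1025 + 0.0875·1425 + 0.1750·775) / 0.36925 = 834.3125 / 0.36925 ≈ 2259.5
  x_2 = (0.2150·1025 + 0.6600·1425 + 0.2650·775) / 0.36925 = 1366.25 / 0.36925 ≈ 3700.1
  x_3 = (0.3150·1025 + 0.2800·1425 + 0.5600·775) / 0.36925 = 1155.875 / 0.36925 ≈ 3130.3

x_3 = 3130.3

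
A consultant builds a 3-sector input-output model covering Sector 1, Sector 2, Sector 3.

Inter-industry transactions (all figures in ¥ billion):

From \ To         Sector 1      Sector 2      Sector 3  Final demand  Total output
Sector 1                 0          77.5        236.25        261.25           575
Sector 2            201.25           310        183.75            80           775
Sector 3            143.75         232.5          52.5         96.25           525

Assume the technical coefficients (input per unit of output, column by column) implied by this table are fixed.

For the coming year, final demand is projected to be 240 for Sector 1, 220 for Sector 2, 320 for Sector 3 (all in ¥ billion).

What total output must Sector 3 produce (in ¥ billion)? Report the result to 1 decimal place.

Technical coefficients a_ij = z_ij / X_j:
  a_11 = 0/575 = 0.00, a_21 = 201.25/575 = 0.35, a_31 = 143.75/575 = 0.25
  a_12 = 77.5/775 = 0.10, a_22 = 310/775 = 0.40, a_32 = 232.5/775 = 0.30
  a_13 = 236.25/525 = 0.45, a_23 = 183.75/525 = 0.35, a_33 = 52.5/525 = 0.10
I − A =
  [   1.00    -0.10    -0.45]
  [  -0.35     0.60    -0.35]
  [  -0.25    -0.30     0.90]
Cofactors of I−A, C_ij = (−1)^(i+j)·(minor ij) (rows/columns in the sector order above):
  C_11 = (0.60)(0.90) − (-0.35)(-0.30) = 0.4350
  C_12 = −[(-0.35)(0.90) − (-0.35)(-0.25)] = 0.4025
  C_13 = (-0.35)(-0.30) − (0.60)(-0.25) = 0.2550
  C_21 = −[(-0.10)(0.90) − (-0.45)(-0.30)] = 0.2250
  C_22 = (1.00)(0.90) − (-0.45)(-0.25) = 0.7875
  C_23 = −[(1.00)(-0.30) − (-0.10)(-0.25)] = 0.3250
  C_31 = (-0.10)(-0.35) − (-0.45)(0.60) = 0.3050
  C_32 = −[(1.00)(-0.35) − (-0.45)(-0.35)] = 0.5075
  C_33 = (1.00)(0.60) − (-0.10)(-0.35) = 0.5650
det(I−A) = Σ_j (I−A)_1j·C_1j = (1.00)(0.4350) + (-0.10)(0.4025) + (-0.45)(0.2550) = 0.2800
adj(I−A) = Cᵀ =
  [ 0.4350   0.2250   0.3050]
  [ 0.4025   0.7875   0.5075]
  [ 0.2550   0.3250   0.5650]
(I − A)⁻¹ = adj(I−A) / det(I−A) ≈
  [   1.5536     0.8036     1.0893]
  [   1.4375     2.8125     1.8125]
  [   0.9107     1.1607     2.0179]
x = (I − A)⁻¹ d = adj(I−A)·d / det(I−A), with det(I−A) = 0.2800:
  x_1 = (0.4350·240 + 0.2250·220 + 0.3050·320) / 0.2800 = 251.50 / 0.2800 ≈ 898.2
  x_2 = (0.4025·240 + 0.7875·220 + 0.5075·320) / 0.2800 = 432.25 / 0.2800 ≈ 1543.8
  x_3 = (0.2550·240 + 0.3250·220 + 0.5650·320) / 0.2800 = 313.50 / 0.2800 ≈ 1119.6

x_3 = 1119.6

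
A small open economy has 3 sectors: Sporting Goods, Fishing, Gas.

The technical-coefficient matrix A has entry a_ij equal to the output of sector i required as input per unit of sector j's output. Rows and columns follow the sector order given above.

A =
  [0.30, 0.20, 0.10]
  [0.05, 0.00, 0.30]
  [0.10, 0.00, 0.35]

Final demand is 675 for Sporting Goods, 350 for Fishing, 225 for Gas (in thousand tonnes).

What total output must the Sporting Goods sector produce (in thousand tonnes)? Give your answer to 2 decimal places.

x_S = 1202.89

I − A =
  [   0.70    -0.20    -0.10]
  [  -0.05     1.00    -0.30]
  [  -0.10     0.00     0.65]
Cofactors of I−A, C_ij = (−1)^(i+j)·(minor ij) (rows/columns in the sector order above):
  C_11 = (1.00)(0.65) − (-0.30)(0.00) = 0.6500
  C_12 = −[(-0.05)(0.65) − (-0.30)(-0.10)] = 0.0625
  C_13 = (-0.05)(0.00) − (1.00)(-0.10) = 0.1000
  C_21 = −[(-0.20)(0.65) − (-0.10)(0.00)] = 0.1300
  C_22 = (0.70)(0.65) − (-0.10)(-0.10) = 0.4450
  C_23 = −[(0.70)(0.00) − (-0.20)(-0.10)] = 0.0200
  C_31 = (-0.20)(-0.30) − (-0.10)(1.00) = 0.1600
  C_32 = −[(0.70)(-0.30) − (-0.10)(-0.05)] = 0.2150
  C_33 = (0.70)(1.00) − (-0.20)(-0.05) = 0.6900
det(I−A) = Σ_j (I−A)_1j·C_1j = (0.70)(0.6500) + (-0.20)(0.0625) + (-0.10)(0.1000) = 0.4325
adj(I−A) = Cᵀ =
  [ 0.6500   0.1300   0.1600]
  [ 0.0625   0.4450   0.2150]
  [ 0.1000   0.0200   0.6900]
(I − A)⁻¹ = adj(I−A) / det(I−A) ≈
  [   1.5029     0.3006     0.3699]
  [   0.1445     1.0289     0.4971]
  [   0.2312     0.0462     1.5954]
x = (I − A)⁻¹ d = adj(I−A)·d / det(I−A), with det(I−A) = 0.4325:
  x_S = (0.6500·675 + 0.1300·350 + 0.1600·225) / 0.4325 = 520.25 / 0.4325 ≈ 1202.89
  x_F = (0.0625·675 + 0.4450·350 + 0.2150·225) / 0.4325 = 246.3125 / 0.4325 ≈ 569.51
  x_G = (0.1000·675 + 0.0200·350 + 0.6900·225) / 0.4325 = 229.75 / 0.4325 ≈ 531.21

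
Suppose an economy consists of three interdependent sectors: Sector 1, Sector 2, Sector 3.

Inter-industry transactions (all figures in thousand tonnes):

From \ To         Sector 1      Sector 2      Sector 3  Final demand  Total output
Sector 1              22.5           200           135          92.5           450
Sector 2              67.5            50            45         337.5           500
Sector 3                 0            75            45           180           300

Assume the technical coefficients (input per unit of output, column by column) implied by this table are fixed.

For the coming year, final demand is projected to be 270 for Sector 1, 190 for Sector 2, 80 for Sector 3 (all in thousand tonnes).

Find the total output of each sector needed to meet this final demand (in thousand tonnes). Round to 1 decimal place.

Technical coefficients a_ij = z_ij / X_j:
  a_11 = 22.5/450 = 0.05, a_21 = 67.5/450 = 0.15, a_31 = 0/450 = 0.00
  a_12 = 200/500 = 0.40, a_22 = 50/500 = 0.10, a_32 = 75/500 = 0.15
  a_13 = 135/300 = 0.45, a_23 = 45/300 = 0.15, a_33 = 45/300 = 0.15
I − A =
  [   0.95    -0.40    -0.45]
  [  -0.15     0.90    -0.15]
  [   0.00    -0.15     0.85]
Cofactors of I−A, C_ij = (−1)^(i+j)·(minor ij) (rows/columns in the sector order above):
  C_11 = (0.90)(0.85) − (-0.15)(-0.15) = 0.7425
  C_12 = −[(-0.15)(0.85) − (-0.15)(0.00)] = 0.1275
  C_13 = (-0.15)(-0.15) − (0.90)(0.00) = 0.0225
  C_21 = −[(-0.40)(0.85) − (-0.45)(-0.15)] = 0.4075
  C_22 = (0.95)(0.85) − (-0.45)(0.00) = 0.8075
  C_23 = −[(0.95)(-0.15) − (-0.40)(0.00)] = 0.1425
  C_31 = (-0.40)(-0.15) − (-0.45)(0.90) = 0.4650
  C_32 = −[(0.95)(-0.15) − (-0.45)(-0.15)] = 0.2100
  C_33 = (0.95)(0.90) − (-0.40)(-0.15) = 0.7950
det(I−A) = Σ_j (I−A)_1j·C_1j = (0.95)(0.7425) + (-0.40)(0.1275) + (-0.45)(0.0225) = 0.64425
adj(I−A) = Cᵀ =
  [ 0.7425   0.4075   0.4650]
  [ 0.1275   0.8075   0.2100]
  [ 0.0225   0.1425   0.7950]
(I − A)⁻¹ = adj(I−A) / det(I−A) ≈
  [   1.1525     0.6325     0.7218]
  [   0.1979     1.2534     0.3260]
  [   0.0349     0.2212     1.2340]
x = (I − A)⁻¹ d = adj(I−A)·d / det(I−A), with det(I−A) = 0.64425:
  x_1 = (0.7425·270 + 0.4075·190 + 0.4650·80) / 0.64425 = 315.10 / 0.64425 ≈ 489.1
  x_2 = (0.1275·270 + 0.8075·190 + 0.2100·80) / 0.64425 = 204.65 / 0.64425 ≈ 317.7
  x_3 = (0.0225·270 + 0.1425·190 + 0.7950·80) / 0.64425 = 96.75 / 0.64425 ≈ 150.2

x_1 = 489.1, x_2 = 317.7, x_3 = 150.2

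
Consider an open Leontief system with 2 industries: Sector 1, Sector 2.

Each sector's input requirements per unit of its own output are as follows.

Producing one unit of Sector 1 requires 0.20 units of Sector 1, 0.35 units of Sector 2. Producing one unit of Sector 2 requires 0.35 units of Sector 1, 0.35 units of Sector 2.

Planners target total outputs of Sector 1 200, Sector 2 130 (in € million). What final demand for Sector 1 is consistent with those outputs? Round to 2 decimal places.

d_1 = 114.50

I − A =
  [   0.80    -0.35]
  [  -0.35     0.65]
d = (I − A) x:
  d_1 = (+0.80)·200 + (-0.35)·130 = 114.50
  d_2 = (-0.35)·200 + (+0.65)·130 = 14.50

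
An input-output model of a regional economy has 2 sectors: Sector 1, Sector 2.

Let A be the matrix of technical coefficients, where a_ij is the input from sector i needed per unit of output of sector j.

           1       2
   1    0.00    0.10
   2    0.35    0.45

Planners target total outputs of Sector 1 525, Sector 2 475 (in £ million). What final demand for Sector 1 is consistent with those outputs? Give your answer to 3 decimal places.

I − A =
  [   1.00    -0.10]
  [  -0.35     0.55]
d = (I − A) x:
  d_1 = (+1.00)·525 + (-0.10)·475 = 477.500
  d_2 = (-0.35)·525 + (+0.55)·475 = 77.500

d_1 = 477.500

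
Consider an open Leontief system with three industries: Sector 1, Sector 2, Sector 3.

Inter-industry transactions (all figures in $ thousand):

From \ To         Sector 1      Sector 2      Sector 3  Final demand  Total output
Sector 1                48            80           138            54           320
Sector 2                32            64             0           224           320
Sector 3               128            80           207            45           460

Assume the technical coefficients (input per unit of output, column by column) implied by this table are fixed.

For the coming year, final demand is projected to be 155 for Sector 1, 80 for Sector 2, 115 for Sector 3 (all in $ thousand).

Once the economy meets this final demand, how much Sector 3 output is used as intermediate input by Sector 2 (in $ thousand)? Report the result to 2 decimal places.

Technical coefficients a_ij = z_ij / X_j:
  a_11 = 48/320 = 0.15, a_21 = 32/320 = 0.10, a_31 = 128/320 = 0.40
  a_12 = 80/320 = 0.25, a_22 = 64/320 = 0.20, a_32 = 80/320 = 0.25
  a_13 = 138/460 = 0.30, a_23 = 0/460 = 0.00, a_33 = 207/460 = 0.45
I − A =
  [   0.85    -0.25    -0.30]
  [  -0.10     0.80     0.00]
  [  -0.40    -0.25     0.55]
Cofactors of I−A, C_ij = (−1)^(i+j)·(minor ij) (rows/columns in the sector order above):
  C_11 = (0.80)(0.55) − (0.00)(-0.25) = 0.4400
  C_12 = −[(-0.10)(0.55) − (0.00)(-0.40)] = 0.0550
  C_13 = (-0.10)(-0.25) − (0.80)(-0.40) = 0.3450
  C_21 = −[(-0.25)(0.55) − (-0.30)(-0.25)] = 0.2125
  C_22 = (0.85)(0.55) − (-0.30)(-0.40) = 0.3475
  C_23 = −[(0.85)(-0.25) − (-0.25)(-0.40)] = 0.3125
  C_31 = (-0.25)(0.00) − (-0.30)(0.80) = 0.2400
  C_32 = −[(0.85)(0.00) − (-0.30)(-0.10)] = 0.0300
  C_33 = (0.85)(0.80) − (-0.25)(-0.10) = 0.6550
det(I−A) = Σ_j (I−A)_1j·C_1j = (0.85)(0.4400) + (-0.25)(0.0550) + (-0.30)(0.3450) = 0.25675
adj(I−A) = Cᵀ =
  [ 0.4400   0.2125   0.2400]
  [ 0.0550   0.3475   0.0300]
  [ 0.3450   0.3125   0.6550]
(I − A)⁻¹ = adj(I−A) / det(I−A) ≈
  [   1.7137     0.8277     0.9348]
  [   0.2142     1.3535     0.1168]
  [   1.3437     1.2171     2.5511]
First solve x = (I − A)⁻¹ d = adj(I−A)·d / det(I−A); in particular x_2 = (0.0550·155 + 0.3475·80 + 0.0300·115) / 0.25675 = 39.775 / 0.25675 ≈ 154.9172.
Intermediate flow from 3 to 2: z_32 = a_32 · x_2 = 0.25 × 39.775 / 0.25675 = 9.94375 / 0.25675 ≈ 38.73.

z_32 = 38.73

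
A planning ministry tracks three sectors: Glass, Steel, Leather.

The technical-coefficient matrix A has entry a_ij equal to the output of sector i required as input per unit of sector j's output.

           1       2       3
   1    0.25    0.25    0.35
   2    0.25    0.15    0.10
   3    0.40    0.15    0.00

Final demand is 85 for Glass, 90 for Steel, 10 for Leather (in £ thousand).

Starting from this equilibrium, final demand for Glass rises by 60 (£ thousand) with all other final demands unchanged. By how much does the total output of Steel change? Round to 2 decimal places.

Δx_2 = 41.27

I − A =
  [   0.75    -0.25    -0.35]
  [  -0.25     0.85    -0.10]
  [  -0.40    -0.15     1.00]
Cofactors of I−A, C_ij = (−1)^(i+j)·(minor ij) (rows/columns in the sector order above):
  C_11 = (0.85)(1.00) − (-0.10)(-0.15) = 0.8350
  C_12 = −[(-0.25)(1.00) − (-0.10)(-0.40)] = 0.2900
  C_13 = (-0.25)(-0.15) − (0.85)(-0.40) = 0.3775
  C_21 = −[(-0.25)(1.00) − (-0.35)(-0.15)] = 0.3025
  C_22 = (0.75)(1.00) − (-0.35)(-0.40) = 0.6100
  C_23 = −[(0.75)(-0.15) − (-0.25)(-0.40)] = 0.2125
  C_31 = (-0.25)(-0.10) − (-0.35)(0.85) = 0.3225
  C_32 = −[(0.75)(-0.10) − (-0.35)(-0.25)] = 0.1625
  C_33 = (0.75)(0.85) − (-0.25)(-0.25) = 0.5750
det(I−A) = Σ_j (I−A)_1j·C_1j = (0.75)(0.8350) + (-0.25)(0.2900) + (-0.35)(0.3775) = 0.421625
adj(I−A) = Cᵀ =
  [ 0.8350   0.3025   0.3225]
  [ 0.2900   0.6100   0.1625]
  [ 0.3775   0.2125   0.5750]
(I − A)⁻¹ = adj(I−A) / det(I−A) ≈
  [   1.9804     0.7175     0.7649]
  [   0.6878     1.4468     0.3854]
  [   0.8953     0.5040     1.3638]
Δx = (I − A)⁻¹ Δd with Δd having +60 in the Glass component and 0 elsewhere.
So Δx_2 = L_21 · (+60), where L_21 = adj(I−A)_21 / det(I−A) = 0.2900 / 0.421625.
Δx_2 = 0.2900 × (+60) / 0.421625 = 17.40 / 0.421625 ≈ 41.27.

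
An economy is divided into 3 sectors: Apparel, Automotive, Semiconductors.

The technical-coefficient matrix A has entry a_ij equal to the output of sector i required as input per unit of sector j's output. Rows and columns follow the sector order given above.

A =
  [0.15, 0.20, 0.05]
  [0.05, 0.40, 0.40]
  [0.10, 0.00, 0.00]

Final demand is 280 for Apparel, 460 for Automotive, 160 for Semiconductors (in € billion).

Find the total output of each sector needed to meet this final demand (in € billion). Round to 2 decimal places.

x_1 = 567.69, x_2 = 958.49, x_3 = 216.77

I − A =
  [   0.85    -0.20    -0.05]
  [  -0.05     0.60    -0.40]
  [  -0.10     0.00     1.00]
Cofactors of I−A, C_ij = (−1)^(i+j)·(minor ij) (rows/columns in the sector order above):
  C_11 = (0.60)(1.00) − (-0.40)(0.00) = 0.6000
  C_12 = −[(-0.05)(1.00) − (-0.40)(-0.10)] = 0.0900
  C_13 = (-0.05)(0.00) − (0.60)(-0.10) = 0.0600
  C_21 = −[(-0.20)(1.00) − (-0.05)(0.00)] = 0.2000
  C_22 = (0.85)(1.00) − (-0.05)(-0.10) = 0.8450
  C_23 = −[(0.85)(0.00) − (-0.20)(-0.10)] = 0.0200
  C_31 = (-0.20)(-0.40) − (-0.05)(0.60) = 0.1100
  C_32 = −[(0.85)(-0.40) − (-0.05)(-0.05)] = 0.3425
  C_33 = (0.85)(0.60) − (-0.20)(-0.05) = 0.5000
det(I−A) = Σ_j (I−A)_1j·C_1j = (0.85)(0.6000) + (-0.20)(0.0900) + (-0.05)(0.0600) = 0.4890
adj(I−A) = Cᵀ =
  [ 0.6000   0.2000   0.1100]
  [ 0.0900   0.8450   0.3425]
  [ 0.0600   0.0200   0.5000]
(I − A)⁻¹ = adj(I−A) / det(I−A) ≈
  [   1.2270     0.4090     0.2249]
  [   0.1840     1.7280     0.7004]
  [   0.1227     0.0409     1.0225]
x = (I − A)⁻¹ d = adj(I−A)·d / det(I−A), with det(I−A) = 0.4890:
  x_1 = (0.6000·280 + 0.2000·460 + 0.1100·160) / 0.4890 = 277.60 / 0.4890 ≈ 567.69
  x_2 = (0.0900·280 + 0.8450·460 + 0.3425·160) / 0.4890 = 468.70 / 0.4890 ≈ 958.49
  x_3 = (0.0600·280 + 0.0200·460 + 0.5000·160) / 0.4890 = 106.00 / 0.4890 ≈ 216.77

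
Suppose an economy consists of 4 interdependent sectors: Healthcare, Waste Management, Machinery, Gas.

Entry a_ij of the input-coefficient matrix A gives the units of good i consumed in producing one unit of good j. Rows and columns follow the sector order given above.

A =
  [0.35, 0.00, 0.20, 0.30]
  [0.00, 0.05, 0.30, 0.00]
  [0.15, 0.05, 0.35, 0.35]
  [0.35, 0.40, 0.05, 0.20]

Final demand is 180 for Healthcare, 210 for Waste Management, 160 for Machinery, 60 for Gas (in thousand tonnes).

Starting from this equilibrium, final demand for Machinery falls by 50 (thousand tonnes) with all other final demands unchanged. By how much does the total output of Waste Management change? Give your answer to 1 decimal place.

Δx_W = -39.3

I − A =
  [   0.65     0.00    -0.20    -0.30]
  [   0.00     0.95    -0.30     0.00]
  [  -0.15    -0.05     0.65    -0.35]
  [  -0.35    -0.40    -0.05     0.80]
Compute the cofactors C_ij = (−1)^(i+j)·(3×3 minor ij) of I−A; the adjugate is their transpose:
adj(I−A) = Cᵀ =
  [ 0.423375   0.114750   0.202250   0.247250]
  [ 0.072750   0.207625   0.124500   0.081750]
  [ 0.230375   0.129750   0.394250   0.258875]
  [ 0.236000   0.162125   0.175375   0.363125]
det(I−A) = Σ_j (I−A)_1j·C_1j = (0.65)(0.423375) + (0.00)(0.072750) + (-0.20)(0.230375) + (-0.30)(0.236000) = 0.15831875
(I − A)⁻¹ = adj(I−A) / det(I−A) ≈
  [   2.6742     0.7248     1.2775     1.5617]
  [   0.4595     1.3114     0.7864     0.5164]
  [   1.4551     0.8195     2.4902     1.6352]
  [   1.4907     1.0240     1.1077     2.2936]
Δx = (I − A)⁻¹ Δd with Δd having -50 in the Machinery component and 0 elsewhere.
So Δx_W = L_WM · (-50), where L_WM = adj(I−A)_WM / det(I−A) = 0.124500 / 0.15831875.
Δx_W = 0.124500 × (-50) / 0.15831875 = -6.225 / 0.15831875 ≈ -39.3.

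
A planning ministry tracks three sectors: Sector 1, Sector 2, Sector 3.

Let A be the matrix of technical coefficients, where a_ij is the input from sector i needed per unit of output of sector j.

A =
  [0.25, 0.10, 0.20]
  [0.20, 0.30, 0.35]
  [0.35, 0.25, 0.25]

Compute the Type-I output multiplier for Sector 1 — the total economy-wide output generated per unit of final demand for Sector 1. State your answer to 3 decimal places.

I − A =
  [   0.75    -0.10    -0.20]
  [  -0.20     0.70    -0.35]
  [  -0.35    -0.25     0.75]
Cofactors of I−A, C_ij = (−1)^(i+j)·(minor ij) (rows/columns in the sector order above):
  C_11 = (0.70)(0.75) − (-0.35)(-0.25) = 0.4375
  C_12 = −[(-0.20)(0.75) − (-0.35)(-0.35)] = 0.2725
  C_13 = (-0.20)(-0.25) − (0.70)(-0.35) = 0.2950
  C_21 = −[(-0.10)(0.75) − (-0.20)(-0.25)] = 0.1250
  C_22 = (0.75)(0.75) − (-0.20)(-0.35) = 0.4925
  C_23 = −[(0.75)(-0.25) − (-0.10)(-0.35)] = 0.2225
  C_31 = (-0.10)(-0.35) − (-0.20)(0.70) = 0.1750
  C_32 = −[(0.75)(-0.35) − (-0.20)(-0.20)] = 0.3025
  C_33 = (0.75)(0.70) − (-0.10)(-0.20) = 0.5050
det(I−A) = Σ_j (I−A)_1j·C_1j = (0.75)(0.4375) + (-0.10)(0.2725) + (-0.20)(0.2950) = 0.241875
adj(I−A) = Cᵀ =
  [ 0.4375   0.1250   0.1750]
  [ 0.2725   0.4925   0.3025]
  [ 0.2950   0.2225   0.5050]
(I − A)⁻¹ = adj(I−A) / det(I−A) ≈
  [   1.8088     0.5168     0.7235]
  [   1.1266     2.0362     1.2506]
  [   1.2196     0.9199     2.0879]
The output multiplier for sector j is the column-j sum of the Leontief inverse (I − A)⁻¹ = adj(I−A) / det(I−A).
Column 1 of adj(I−A): (0.4375, 0.2725, 0.2950); det(I−A) = 0.241875.
m_1 = (0.4375 + 0.2725 + 0.2950) / 0.241875 = 1.005 / 0.241875 ≈ 4.155.

m_1 = 4.155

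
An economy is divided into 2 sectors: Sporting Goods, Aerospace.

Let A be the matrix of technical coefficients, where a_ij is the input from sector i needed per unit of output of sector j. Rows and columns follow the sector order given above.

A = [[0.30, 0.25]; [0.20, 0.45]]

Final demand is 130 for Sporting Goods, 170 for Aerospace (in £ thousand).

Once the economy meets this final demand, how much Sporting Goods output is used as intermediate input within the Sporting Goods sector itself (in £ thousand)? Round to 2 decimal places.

z_11 = 102.09

I − A =
  [   0.70    -0.25]
  [  -0.20     0.55]
det(I−A) = (0.70)(0.55) − (-0.25)(-0.20) = 0.3350
adj(I−A) = [[0.55, 0.25], [0.20, 0.70]]
(I − A)⁻¹ = adj(I−A) / det(I−A) ≈
  [   1.6418     0.7463]
  [   0.5970     2.0896]
First solve x = (I − A)⁻¹ d = adj(I−A)·d / det(I−A); in particular x_1 = (0.55·130 + 0.25·170) / 0.3350 = 114.00 / 0.3350 ≈ 340.2985.
Intermediate flow from 1 to 1: z_11 = a_11 · x_1 = 0.30 × 114.00 / 0.3350 = 34.20 / 0.3350 ≈ 102.09.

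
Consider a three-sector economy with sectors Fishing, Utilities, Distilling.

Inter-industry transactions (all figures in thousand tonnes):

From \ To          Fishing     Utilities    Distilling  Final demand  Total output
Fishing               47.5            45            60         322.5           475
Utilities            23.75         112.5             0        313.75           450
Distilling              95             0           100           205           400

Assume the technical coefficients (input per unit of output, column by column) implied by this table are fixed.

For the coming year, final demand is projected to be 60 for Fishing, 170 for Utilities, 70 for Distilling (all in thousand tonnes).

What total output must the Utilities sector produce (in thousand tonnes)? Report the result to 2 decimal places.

x_2 = 234.22

Technical coefficients a_ij = z_ij / X_j:
  a_11 = 47.5/475 = 0.10, a_21 = 23.75/475 = 0.05, a_31 = 95/475 = 0.20
  a_12 = 45/450 = 0.10, a_22 = 112.5/450 = 0.25, a_32 = 0/450 = 0.00
  a_13 = 60/400 = 0.15, a_23 = 0/400 = 0.00, a_33 = 100/400 = 0.25
I − A =
  [   0.90    -0.10    -0.15]
  [  -0.05     0.75     0.00]
  [  -0.20     0.00     0.75]
Cofactors of I−A, C_ij = (−1)^(i+j)·(minor ij) (rows/columns in the sector order above):
  C_11 = (0.75)(0.75) − (0.00)(0.00) = 0.5625
  C_12 = −[(-0.05)(0.75) − (0.00)(-0.20)] = 0.0375
  C_13 = (-0.05)(0.00) − (0.75)(-0.20) = 0.1500
  C_21 = −[(-0.10)(0.75) − (-0.15)(0.00)] = 0.0750
  C_22 = (0.90)(0.75) − (-0.15)(-0.20) = 0.6450
  C_23 = −[(0.90)(0.00) − (-0.10)(-0.20)] = 0.0200
  C_31 = (-0.10)(0.00) − (-0.15)(0.75) = 0.1125
  C_32 = −[(0.90)(0.00) − (-0.15)(-0.05)] = 0.0075
  C_33 = (0.90)(0.75) − (-0.10)(-0.05) = 0.6700
det(I−A) = Σ_j (I−A)_1j·C_1j = (0.90)(0.5625) + (-0.10)(0.0375) + (-0.15)(0.1500) = 0.4800
adj(I−A) = Cᵀ =
  [ 0.5625   0.0750   0.1125]
  [ 0.0375   0.6450   0.0075]
  [ 0.1500   0.0200   0.6700]
(I − A)⁻¹ = adj(I−A) / det(I−A) ≈
  [   1.1719     0.1563     0.2344]
  [   0.0781     1.3438     0.0156]
  [   0.3125     0.0417     1.3958]
x = (I − A)⁻¹ d = adj(I−A)·d / det(I−A), with det(I−A) = 0.4800:
  x_1 = (0.5625·60 + 0.0750·170 + 0.1125·70) / 0.4800 = 54.375 / 0.4800 ≈ 113.28
  x_2 = (0.0375·60 + 0.6450·170 + 0.0075·70) / 0.4800 = 112.425 / 0.4800 ≈ 234.22
  x_3 = (0.1500·60 + 0.0200·170 + 0.6700·70) / 0.4800 = 59.30 / 0.4800 ≈ 123.54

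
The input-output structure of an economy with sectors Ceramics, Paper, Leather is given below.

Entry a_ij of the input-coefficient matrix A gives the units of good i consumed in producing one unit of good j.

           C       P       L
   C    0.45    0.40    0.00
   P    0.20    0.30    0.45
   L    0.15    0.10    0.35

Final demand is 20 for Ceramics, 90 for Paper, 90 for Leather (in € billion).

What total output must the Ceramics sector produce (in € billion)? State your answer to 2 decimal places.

x_C = 326.28

I − A =
  [   0.55    -0.40     0.00]
  [  -0.20     0.70    -0.45]
  [  -0.15    -0.10     0.65]
Cofactors of I−A, C_ij = (−1)^(i+j)·(minor ij) (rows/columns in the sector order above):
  C_11 = (0.70)(0.65) − (-0.45)(-0.10) = 0.4100
  C_12 = −[(-0.20)(0.65) − (-0.45)(-0.15)] = 0.1975
  C_13 = (-0.20)(-0.10) − (0.70)(-0.15) = 0.1250
  C_21 = −[(-0.40)(0.65) − (0.00)(-0.10)] = 0.2600
  C_22 = (0.55)(0.65) − (0.00)(-0.15) = 0.3575
  C_23 = −[(0.55)(-0.10) − (-0.40)(-0.15)] = 0.1150
  C_31 = (-0.40)(-0.45) − (0.00)(0.70) = 0.1800
  C_32 = −[(0.55)(-0.45) − (0.00)(-0.20)] = 0.2475
  C_33 = (0.55)(0.70) − (-0.40)(-0.20) = 0.3050
det(I−A) = Σ_j (I−A)_1j·C_1j = (0.55)(0.4100) + (-0.40)(0.1975) + (0.00)(0.1250) = 0.1465
adj(I−A) = Cᵀ =
  [ 0.4100   0.2600   0.1800]
  [ 0.1975   0.3575   0.2475]
  [ 0.1250   0.1150   0.3050]
(I − A)⁻¹ = adj(I−A) / det(I−A) ≈
  [   2.7986     1.7747     1.2287]
  [   1.3481     2.4403     1.6894]
  [   0.8532     0.7850     2.0819]
x = (I − A)⁻¹ d = adj(I−A)·d / det(I−A), with det(I−A) = 0.1465:
  x_C = (0.4100·20 + 0.2600·90 + 0.1800·90) / 0.1465 = 47.80 / 0.1465 ≈ 326.28
  x_P = (0.1975·20 + 0.3575·90 + 0.2475·90) / 0.1465 = 58.40 / 0.1465 ≈ 398.63
  x_L = (0.1250·20 + 0.1150·90 + 0.3050·90) / 0.1465 = 40.30 / 0.1465 ≈ 275.09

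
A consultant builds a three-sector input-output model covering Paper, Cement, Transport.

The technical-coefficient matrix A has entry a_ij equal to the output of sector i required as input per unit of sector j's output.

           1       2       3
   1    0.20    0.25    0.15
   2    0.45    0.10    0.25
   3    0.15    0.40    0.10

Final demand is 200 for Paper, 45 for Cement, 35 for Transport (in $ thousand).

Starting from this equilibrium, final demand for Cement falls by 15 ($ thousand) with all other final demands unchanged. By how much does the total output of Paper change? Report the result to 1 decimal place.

Δx_1 = -10.4

I − A =
  [   0.80    -0.25    -0.15]
  [  -0.45     0.90    -0.25]
  [  -0.15    -0.40     0.90]
Cofactors of I−A, C_ij = (−1)^(i+j)·(minor ij) (rows/columns in the sector order above):
  C_11 = (0.90)(0.90) − (-0.25)(-0.40) = 0.7100
  C_12 = −[(-0.45)(0.90) − (-0.25)(-0.15)] = 0.4425
  C_13 = (-0.45)(-0.40) − (0.90)(-0.15) = 0.3150
  C_21 = −[(-0.25)(0.90) − (-0.15)(-0.40)] = 0.2850
  C_22 = (0.80)(0.90) − (-0.15)(-0.15) = 0.6975
  C_23 = −[(0.80)(-0.40) − (-0.25)(-0.15)] = 0.3575
  C_31 = (-0.25)(-0.25) − (-0.15)(0.90) = 0.1975
  C_32 = −[(0.80)(-0.25) − (-0.15)(-0.45)] = 0.2675
  C_33 = (0.80)(0.90) − (-0.25)(-0.45) = 0.6075
det(I−A) = Σ_j (I−A)_1j·C_1j = (0.80)(0.7100) + (-0.25)(0.4425) + (-0.15)(0.3150) = 0.410125
adj(I−A) = Cᵀ =
  [ 0.7100   0.2850   0.1975]
  [ 0.4425   0.6975   0.2675]
  [ 0.3150   0.3575   0.6075]
(I − A)⁻¹ = adj(I−A) / det(I−A) ≈
  [   1.7312     0.6949     0.4816]
  [   1.0789     1.7007     0.6522]
  [   0.7681     0.8717     1.4813]
Δx = (I − A)⁻¹ Δd with Δd having -15 in the Cement component and 0 elsewhere.
So Δx_1 = L_12 · (-15), where L_12 = adj(I−A)_12 / det(I−A) = 0.2850 / 0.410125.
Δx_1 = 0.2850 × (-15) / 0.410125 = -4.275 / 0.410125 ≈ -10.4.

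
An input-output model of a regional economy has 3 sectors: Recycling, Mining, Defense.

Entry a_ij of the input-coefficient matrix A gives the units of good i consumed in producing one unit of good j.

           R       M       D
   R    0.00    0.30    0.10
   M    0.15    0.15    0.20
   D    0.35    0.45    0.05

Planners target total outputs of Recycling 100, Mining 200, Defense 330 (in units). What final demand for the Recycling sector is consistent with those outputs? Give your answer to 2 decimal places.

I − A =
  [   1.00    -0.30    -0.10]
  [  -0.15     0.85    -0.20]
  [  -0.35    -0.45     0.95]
d = (I − A) x:
  d_R = (+1.00)·100 + (-0.30)·200 + (-0.10)·330 = 7.00
  d_M = (-0.15)·100 + (+0.85)·200 + (-0.20)·330 = 89.00
  d_D = (-0.35)·100 + (-0.45)·200 + (+0.95)·330 = 188.50

d_R = 7.00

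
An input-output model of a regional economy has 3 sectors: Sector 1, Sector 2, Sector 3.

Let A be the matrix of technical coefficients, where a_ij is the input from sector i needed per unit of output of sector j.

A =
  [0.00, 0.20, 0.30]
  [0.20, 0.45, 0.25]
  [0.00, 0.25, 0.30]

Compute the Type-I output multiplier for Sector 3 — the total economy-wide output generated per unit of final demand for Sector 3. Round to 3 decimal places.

I − A =
  [   1.00    -0.20    -0.30]
  [  -0.20     0.55    -0.25]
  [   0.00    -0.25     0.70]
Cofactors of I−A, C_ij = (−1)^(i+j)·(minor ij) (rows/columns in the sector order above):
  C_11 = (0.55)(0.70) − (-0.25)(-0.25) = 0.3225
  C_12 = −[(-0.20)(0.70) − (-0.25)(0.00)] = 0.1400
  C_13 = (-0.20)(-0.25) − (0.55)(0.00) = 0.0500
  C_21 = −[(-0.20)(0.70) − (-0.30)(-0.25)] = 0.2150
  C_22 = (1.00)(0.70) − (-0.30)(0.00) = 0.7000
  C_23 = −[(1.00)(-0.25) − (-0.20)(0.00)] = 0.2500
  C_31 = (-0.20)(-0.25) − (-0.30)(0.55) = 0.2150
  C_32 = −[(1.00)(-0.25) − (-0.30)(-0.20)] = 0.3100
  C_33 = (1.00)(0.55) − (-0.20)(-0.20) = 0.5100
det(I−A) = Σ_j (I−A)_1j·C_1j = (1.00)(0.3225) + (-0.20)(0.1400) + (-0.30)(0.0500) = 0.2795
adj(I−A) = Cᵀ =
  [ 0.3225   0.2150   0.2150]
  [ 0.1400   0.7000   0.3100]
  [ 0.0500   0.2500   0.5100]
(I − A)⁻¹ = adj(I−A) / det(I−A) ≈
  [   1.1538     0.7692     0.7692]
  [   0.5009     2.5045     1.1091]
  [   0.1789     0.8945     1.8247]
The output multiplier for sector j is the column-j sum of the Leontief inverse (I − A)⁻¹ = adj(I−A) / det(I−A).
Column 3 of adj(I−A): (0.2150, 0.3100, 0.5100); det(I−A) = 0.2795.
m_3 = (0.2150 + 0.3100 + 0.5100) / 0.2795 = 1.035 / 0.2795 ≈ 3.703.

m_3 = 3.703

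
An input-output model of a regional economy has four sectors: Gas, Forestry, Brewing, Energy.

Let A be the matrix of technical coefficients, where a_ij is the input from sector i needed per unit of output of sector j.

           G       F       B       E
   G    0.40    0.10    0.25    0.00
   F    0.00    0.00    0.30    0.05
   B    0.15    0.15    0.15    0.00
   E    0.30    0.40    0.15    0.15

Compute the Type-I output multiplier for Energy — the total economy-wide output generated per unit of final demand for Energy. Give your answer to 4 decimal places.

I − A =
  [   0.60    -0.10    -0.25     0.00]
  [   0.00     1.00    -0.30    -0.05]
  [  -0.15    -0.15     0.85     0.00]
  [  -0.30    -0.40    -0.15     0.85]
Compute the cofactors C_ij = (−1)^(i+j)·(3×3 minor ij) of I−A; the adjugate is their transpose:
adj(I−A) = Cᵀ =
  [ 0.666125   0.104125   0.233750   0.006125]
  [ 0.052125   0.401625   0.161250   0.023625]
  [ 0.126750   0.089250   0.496500   0.005250]
  [ 0.282000   0.241500   0.246000   0.441000]
det(I−A) = Σ_j (I−A)_1j·C_1j = (0.60)(0.666125) + (-0.10)(0.052125) + (-0.25)(0.126750) + (0.00)(0.282000) = 0.362775
(I − A)⁻¹ = adj(I−A) / det(I−A) ≈
  [   1.83619     0.28702     0.64434     0.01688]
  [   0.14368     1.10709     0.44449     0.06512]
  [   0.34939     0.24602     1.36862     0.01447]
  [   0.77734     0.66570     0.67811     1.21563]
The output multiplier for sector j is the column-j sum of the Leontief inverse (I − A)⁻¹ = adj(I−A) / det(I−A).
Column E of adj(I−A): (0.006125, 0.023625, 0.005250, 0.441000); det(I−A) = 0.362775.
m_E = (0.006125 + 0.023625 + 0.005250 + 0.441000) / 0.362775 = 0.476 / 0.362775 ≈ 1.3121.

m_E = 1.3121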